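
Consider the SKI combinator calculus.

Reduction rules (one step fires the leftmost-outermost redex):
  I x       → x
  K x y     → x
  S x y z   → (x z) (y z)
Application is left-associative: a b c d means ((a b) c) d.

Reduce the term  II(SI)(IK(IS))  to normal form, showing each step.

Answer: normal form = SI(KS)  (in 4 steps)

Derivation:
  start: II(SI)(IK(IS))
  →1  I(SI)(IK(IS))
  →2  SI(IK(IS))
  →3  SI(K(IS))
  →4  SI(KS)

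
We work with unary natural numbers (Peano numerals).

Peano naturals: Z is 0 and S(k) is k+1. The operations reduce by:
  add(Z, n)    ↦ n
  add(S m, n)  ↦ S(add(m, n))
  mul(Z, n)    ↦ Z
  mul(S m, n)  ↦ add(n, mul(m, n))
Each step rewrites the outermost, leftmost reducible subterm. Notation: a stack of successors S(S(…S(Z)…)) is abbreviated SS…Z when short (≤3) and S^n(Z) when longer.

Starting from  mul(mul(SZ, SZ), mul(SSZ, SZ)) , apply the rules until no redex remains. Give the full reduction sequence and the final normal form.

Answer: normal form = SSZ  (in 16 steps)

Derivation:
  start: mul(mul(SZ, SZ), mul(SSZ, SZ))
  [1] mul(add(SZ, mul(Z, SZ)), mul(SSZ, SZ))
  [2] mul(S(add(Z, mul(Z, SZ))), mul(SSZ, SZ))
  [3] add(mul(SSZ, SZ), mul(add(Z, mul(Z, SZ)), mul(SSZ, SZ)))
  [4] add(add(SZ, mul(SZ, SZ)), mul(add(Z, mul(Z, SZ)), mul(SSZ, SZ)))
  [5] add(S(add(Z, mul(SZ, SZ))), mul(add(Z, mul(Z, SZ)), mul(SSZ, SZ)))
  [6] S(add(add(Z, mul(SZ, SZ)), mul(add(Z, mul(Z, SZ)), mul(SSZ, SZ))))
  [7] S(add(mul(SZ, SZ), mul(add(Z, mul(Z, SZ)), mul(SSZ, SZ))))
  [8] S(add(add(SZ, mul(Z, SZ)), mul(add(Z, mul(Z, SZ)), mul(SSZ, SZ))))
  [9] S(add(S(add(Z, mul(Z, SZ))), mul(add(Z, mul(Z, SZ)), mul(SSZ, SZ))))
  [10] S(S(add(add(Z, mul(Z, SZ)), mul(add(Z, mul(Z, SZ)), mul(SSZ, SZ)))))
  [11] S(S(add(mul(Z, SZ), mul(add(Z, mul(Z, SZ)), mul(SSZ, SZ)))))
  [12] S(S(add(Z, mul(add(Z, mul(Z, SZ)), mul(SSZ, SZ)))))
  [13] S(S(mul(add(Z, mul(Z, SZ)), mul(SSZ, SZ))))
  [14] S(S(mul(mul(Z, SZ), mul(SSZ, SZ))))
  [15] S(S(mul(Z, mul(SSZ, SZ))))
  [16] SSZ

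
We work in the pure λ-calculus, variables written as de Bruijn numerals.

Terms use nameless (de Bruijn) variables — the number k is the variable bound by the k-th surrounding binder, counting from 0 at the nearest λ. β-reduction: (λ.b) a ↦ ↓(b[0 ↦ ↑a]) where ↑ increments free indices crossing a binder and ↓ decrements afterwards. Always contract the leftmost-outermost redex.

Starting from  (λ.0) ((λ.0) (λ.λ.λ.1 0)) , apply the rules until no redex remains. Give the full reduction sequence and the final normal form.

  start: (λ.0) ((λ.0) (λ.λ.λ.1 0))
  step 1: (λ.0) (λ.λ.λ.1 0)
  step 2: λ.λ.λ.1 0

Answer: normal form = λ.λ.λ.1 0  (in 2 steps)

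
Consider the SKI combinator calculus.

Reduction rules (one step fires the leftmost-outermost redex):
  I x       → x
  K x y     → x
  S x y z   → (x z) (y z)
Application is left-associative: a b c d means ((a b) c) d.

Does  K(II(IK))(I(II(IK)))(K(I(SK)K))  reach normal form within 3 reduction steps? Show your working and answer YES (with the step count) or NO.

Answer: NO — after 3 steps the term is IK(K(I(SK)K)), not yet normal

Reduction:
  start: K(II(IK))(I(II(IK)))(K(I(SK)K))
  →1  II(IK)(K(I(SK)K))
  →2  I(IK)(K(I(SK)K))
  →3  IK(K(I(SK)K))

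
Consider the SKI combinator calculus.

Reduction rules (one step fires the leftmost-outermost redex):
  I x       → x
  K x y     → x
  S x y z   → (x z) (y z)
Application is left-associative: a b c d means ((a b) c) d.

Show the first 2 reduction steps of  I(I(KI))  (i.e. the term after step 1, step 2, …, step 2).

  start: I(I(KI))
  [1] I(KI)
  [2] KI

Answer: after 2 steps: KI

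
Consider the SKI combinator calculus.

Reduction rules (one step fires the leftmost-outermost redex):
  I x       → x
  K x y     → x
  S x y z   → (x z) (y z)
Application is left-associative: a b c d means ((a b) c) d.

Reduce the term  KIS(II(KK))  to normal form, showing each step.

  start: KIS(II(KK))
  →1  I(II(KK))
  →2  II(KK)
  →3  I(KK)
  →4  KK

Answer: normal form = KK  (in 4 steps)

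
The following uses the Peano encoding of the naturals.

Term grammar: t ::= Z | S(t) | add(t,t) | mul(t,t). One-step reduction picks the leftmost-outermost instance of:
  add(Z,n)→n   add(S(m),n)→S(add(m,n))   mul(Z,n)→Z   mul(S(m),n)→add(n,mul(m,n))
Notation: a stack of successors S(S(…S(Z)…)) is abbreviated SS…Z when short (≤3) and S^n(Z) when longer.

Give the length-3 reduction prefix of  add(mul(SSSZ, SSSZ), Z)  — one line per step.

  start: add(mul(SSSZ, SSSZ), Z)
  →1  add(add(SSSZ, mul(SSZ, SSSZ)), Z)
  →2  add(S(add(SSZ, mul(SSZ, SSSZ))), Z)
  →3  S(add(add(SSZ, mul(SSZ, SSSZ)), Z))

Answer: after 3 steps: S(add(add(SSZ, mul(SSZ, SSSZ)), Z))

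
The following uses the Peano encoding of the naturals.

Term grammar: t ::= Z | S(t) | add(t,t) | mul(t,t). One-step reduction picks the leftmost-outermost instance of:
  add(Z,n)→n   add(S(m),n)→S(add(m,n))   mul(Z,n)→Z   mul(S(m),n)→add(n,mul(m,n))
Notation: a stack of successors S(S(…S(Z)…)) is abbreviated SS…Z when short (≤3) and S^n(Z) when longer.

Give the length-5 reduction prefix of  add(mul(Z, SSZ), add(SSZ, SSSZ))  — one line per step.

  start: add(mul(Z, SSZ), add(SSZ, SSSZ))
  step 1: add(Z, add(SSZ, SSSZ))
  step 2: add(SSZ, SSSZ)
  step 3: S(add(SZ, SSSZ))
  step 4: S(S(add(Z, SSSZ)))
  step 5: S^5(Z)

Answer: after 5 steps: S^5(Z)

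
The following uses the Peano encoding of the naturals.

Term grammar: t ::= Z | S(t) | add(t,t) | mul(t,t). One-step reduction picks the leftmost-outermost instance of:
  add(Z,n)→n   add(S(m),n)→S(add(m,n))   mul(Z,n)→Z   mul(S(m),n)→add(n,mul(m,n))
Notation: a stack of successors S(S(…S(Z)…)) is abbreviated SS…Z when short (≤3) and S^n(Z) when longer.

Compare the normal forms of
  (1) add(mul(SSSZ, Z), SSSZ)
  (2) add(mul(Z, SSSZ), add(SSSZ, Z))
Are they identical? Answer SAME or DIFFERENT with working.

Answer: SAME — A ⇓ SSSZ, B ⇓ SSSZ

Working:
Term A:
  start: add(mul(SSSZ, Z), SSSZ)
  step 1: add(add(Z, mul(SSZ, Z)), SSSZ)
  step 2: add(mul(SSZ, Z), SSSZ)
  step 3: add(add(Z, mul(SZ, Z)), SSSZ)
  step 4: add(mul(SZ, Z), SSSZ)
  step 5: add(add(Z, mul(Z, Z)), SSSZ)
  step 6: add(mul(Z, Z), SSSZ)
  step 7: add(Z, SSSZ)
  step 8: SSSZ

Term B:
  start: add(mul(Z, SSSZ), add(SSSZ, Z))
  step 1: add(Z, add(SSSZ, Z))
  step 2: add(SSSZ, Z)
  step 3: S(add(SSZ, Z))
  step 4: S(S(add(SZ, Z)))
  step 5: S(S(S(add(Z, Z))))
  step 6: SSSZ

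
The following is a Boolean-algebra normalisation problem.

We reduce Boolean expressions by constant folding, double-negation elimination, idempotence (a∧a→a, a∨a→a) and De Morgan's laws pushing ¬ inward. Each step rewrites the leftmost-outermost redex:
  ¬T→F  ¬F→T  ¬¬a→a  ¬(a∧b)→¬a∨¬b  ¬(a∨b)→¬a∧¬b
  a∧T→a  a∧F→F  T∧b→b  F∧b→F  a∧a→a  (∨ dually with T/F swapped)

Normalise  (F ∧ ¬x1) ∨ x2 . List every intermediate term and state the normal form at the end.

Answer: normal form = x2  (in 2 steps)

Reduction:
  start: (F ∧ ¬x1) ∨ x2
  [1] F ∨ x2
  [2] x2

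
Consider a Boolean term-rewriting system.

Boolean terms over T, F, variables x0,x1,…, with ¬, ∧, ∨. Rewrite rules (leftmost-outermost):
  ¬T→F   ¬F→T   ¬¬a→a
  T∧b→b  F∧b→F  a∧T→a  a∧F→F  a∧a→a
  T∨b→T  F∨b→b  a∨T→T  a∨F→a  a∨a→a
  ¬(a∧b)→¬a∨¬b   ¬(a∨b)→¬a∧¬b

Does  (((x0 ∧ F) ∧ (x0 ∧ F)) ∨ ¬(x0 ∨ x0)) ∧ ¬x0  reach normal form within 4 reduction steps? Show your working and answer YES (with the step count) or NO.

  start: (((x0 ∧ F) ∧ (x0 ∧ F)) ∨ ¬(x0 ∨ x0)) ∧ ¬x0
  step 1: ((x0 ∧ F) ∨ ¬(x0 ∨ x0)) ∧ ¬x0
  step 2: (F ∨ ¬(x0 ∨ x0)) ∧ ¬x0
  step 3: ¬(x0 ∨ x0) ∧ ¬x0
  step 4: (¬x0 ∧ ¬x0) ∧ ¬x0

Answer: NO — after 4 steps the term is (¬x0 ∧ ¬x0) ∧ ¬x0, not yet normal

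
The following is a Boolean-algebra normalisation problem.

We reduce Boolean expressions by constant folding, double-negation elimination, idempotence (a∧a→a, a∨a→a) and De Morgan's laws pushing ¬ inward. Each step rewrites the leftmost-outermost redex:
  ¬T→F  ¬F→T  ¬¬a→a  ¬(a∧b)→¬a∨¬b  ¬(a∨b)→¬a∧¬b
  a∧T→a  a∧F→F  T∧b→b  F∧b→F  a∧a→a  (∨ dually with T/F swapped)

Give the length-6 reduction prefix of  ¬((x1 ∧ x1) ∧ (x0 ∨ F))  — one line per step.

Answer: after 6 steps: ¬x1 ∨ ¬x0

Derivation:
  start: ¬((x1 ∧ x1) ∧ (x0 ∨ F))
  [1] ¬(x1 ∧ x1) ∨ ¬(x0 ∨ F)
  [2] (¬x1 ∨ ¬x1) ∨ ¬(x0 ∨ F)
  [3] ¬x1 ∨ ¬(x0 ∨ F)
  [4] ¬x1 ∨ (¬x0 ∧ ¬F)
  [5] ¬x1 ∨ (¬x0 ∧ T)
  [6] ¬x1 ∨ ¬x0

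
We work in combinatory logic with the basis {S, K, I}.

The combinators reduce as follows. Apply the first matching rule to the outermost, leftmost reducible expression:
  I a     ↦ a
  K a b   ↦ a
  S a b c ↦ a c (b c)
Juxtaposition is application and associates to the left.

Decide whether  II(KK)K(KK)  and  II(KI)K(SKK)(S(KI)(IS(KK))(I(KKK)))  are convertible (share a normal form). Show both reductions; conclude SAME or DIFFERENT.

Term A:
  start: II(KK)K(KK)
  [1] I(KK)K(KK)
  [2] KKK(KK)
  [3] K(KK)

Term B:
  start: II(KI)K(SKK)(S(KI)(IS(KK))(I(KKK)))
  [1] I(KI)K(SKK)(S(KI)(IS(KK))(I(KKK)))
  [2] KIK(SKK)(S(KI)(IS(KK))(I(KKK)))
  [3] I(SKK)(S(KI)(IS(KK))(I(KKK)))
  [4] SKK(S(KI)(IS(KK))(I(KKK)))
  [5] K(S(KI)(IS(KK))(I(KKK)))(K(S(KI)(IS(KK))(I(KKK))))
  [6] S(KI)(IS(KK))(I(KKK))
  [7] KI(I(KKK))(IS(KK)(I(KKK)))
  [8] I(IS(KK)(I(KKK)))
  [9] IS(KK)(I(KKK))
  [10] S(KK)(I(KKK))
  [11] S(KK)(KKK)
  [12] S(KK)K

Answer: DIFFERENT — A ⇓ K(KK), B ⇓ S(KK)K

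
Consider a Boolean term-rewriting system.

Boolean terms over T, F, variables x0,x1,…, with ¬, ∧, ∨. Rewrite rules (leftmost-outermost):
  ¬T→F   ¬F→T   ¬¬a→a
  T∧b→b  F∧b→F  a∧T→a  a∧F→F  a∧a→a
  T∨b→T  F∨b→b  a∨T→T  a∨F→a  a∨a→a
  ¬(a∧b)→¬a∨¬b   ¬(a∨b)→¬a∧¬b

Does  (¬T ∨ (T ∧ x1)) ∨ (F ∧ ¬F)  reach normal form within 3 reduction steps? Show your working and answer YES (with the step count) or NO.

Answer: NO — after 3 steps the term is x1 ∨ (F ∧ ¬F), not yet normal

Derivation:
  start: (¬T ∨ (T ∧ x1)) ∨ (F ∧ ¬F)
  →1  (F ∨ (T ∧ x1)) ∨ (F ∧ ¬F)
  →2  (T ∧ x1) ∨ (F ∧ ¬F)
  →3  x1 ∨ (F ∧ ¬F)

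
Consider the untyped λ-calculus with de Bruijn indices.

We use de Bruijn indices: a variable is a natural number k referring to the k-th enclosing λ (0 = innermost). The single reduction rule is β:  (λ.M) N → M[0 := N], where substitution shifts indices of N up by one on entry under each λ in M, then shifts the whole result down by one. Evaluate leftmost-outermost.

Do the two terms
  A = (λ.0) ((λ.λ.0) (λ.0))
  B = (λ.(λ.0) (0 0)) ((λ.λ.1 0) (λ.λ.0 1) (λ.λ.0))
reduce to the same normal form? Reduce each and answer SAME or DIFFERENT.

Term A:
  start: (λ.0) ((λ.λ.0) (λ.0))
  [1] (λ.λ.0) (λ.0)
  [2] λ.0

Term B:
  start: (λ.(λ.0) (0 0)) ((λ.λ.1 0) (λ.λ.0 1) (λ.λ.0))
  [1] (λ.0) ((λ.λ.1 0) (λ.λ.0 1) (λ.λ.0) ((λ.λ.1 0) (λ.λ.0 1) (λ.λ.0)))
  [2] (λ.λ.1 0) (λ.λ.0 1) (λ.λ.0) ((λ.λ.1 0) (λ.λ.0 1) (λ.λ.0))
  [3] (λ.(λ.λ.0 1) 0) (λ.λ.0) ((λ.λ.1 0) (λ.λ.0 1) (λ.λ.0))
  [4] (λ.λ.0 1) (λ.λ.0) ((λ.λ.1 0) (λ.λ.0 1) (λ.λ.0))
  [5] (λ.0 (λ.λ.0)) ((λ.λ.1 0) (λ.λ.0 1) (λ.λ.0))
  [6] (λ.λ.1 0) (λ.λ.0 1) (λ.λ.0) (λ.λ.0)
  [7] (λ.(λ.λ.0 1) 0) (λ.λ.0) (λ.λ.0)
  [8] (λ.λ.0 1) (λ.λ.0) (λ.λ.0)
  [9] (λ.0 (λ.λ.0)) (λ.λ.0)
  [10] (λ.λ.0) (λ.λ.0)
  [11] λ.0

Answer: SAME — A ⇓ λ.0, B ⇓ λ.0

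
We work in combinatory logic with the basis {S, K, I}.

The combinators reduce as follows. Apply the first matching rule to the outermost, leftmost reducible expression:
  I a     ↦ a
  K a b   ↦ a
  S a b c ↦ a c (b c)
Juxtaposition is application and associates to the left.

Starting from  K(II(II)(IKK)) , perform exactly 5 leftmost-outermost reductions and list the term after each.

  start: K(II(II)(IKK))
  step 1: K(I(II)(IKK))
  step 2: K(II(IKK))
  step 3: K(I(IKK))
  step 4: K(IKK)
  step 5: K(KK)

Answer: after 5 steps: K(KK)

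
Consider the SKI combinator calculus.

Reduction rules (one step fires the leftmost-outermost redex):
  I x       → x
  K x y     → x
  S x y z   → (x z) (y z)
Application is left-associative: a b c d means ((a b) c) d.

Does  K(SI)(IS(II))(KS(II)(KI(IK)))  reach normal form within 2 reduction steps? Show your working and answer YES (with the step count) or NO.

  start: K(SI)(IS(II))(KS(II)(KI(IK)))
  step 1: SI(KS(II)(KI(IK)))
  step 2: SI(S(KI(IK)))

Answer: NO — after 2 steps the term is SI(S(KI(IK))), not yet normal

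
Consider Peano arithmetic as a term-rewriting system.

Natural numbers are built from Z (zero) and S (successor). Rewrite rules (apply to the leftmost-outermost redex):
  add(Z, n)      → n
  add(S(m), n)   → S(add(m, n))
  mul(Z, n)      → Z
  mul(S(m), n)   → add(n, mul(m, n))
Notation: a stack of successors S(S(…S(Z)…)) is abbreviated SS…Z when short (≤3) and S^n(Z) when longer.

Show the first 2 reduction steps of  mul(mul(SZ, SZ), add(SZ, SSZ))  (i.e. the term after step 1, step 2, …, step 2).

  start: mul(mul(SZ, SZ), add(SZ, SSZ))
  [1] mul(add(SZ, mul(Z, SZ)), add(SZ, SSZ))
  [2] mul(S(add(Z, mul(Z, SZ))), add(SZ, SSZ))

Answer: after 2 steps: mul(S(add(Z, mul(Z, SZ))), add(SZ, SSZ))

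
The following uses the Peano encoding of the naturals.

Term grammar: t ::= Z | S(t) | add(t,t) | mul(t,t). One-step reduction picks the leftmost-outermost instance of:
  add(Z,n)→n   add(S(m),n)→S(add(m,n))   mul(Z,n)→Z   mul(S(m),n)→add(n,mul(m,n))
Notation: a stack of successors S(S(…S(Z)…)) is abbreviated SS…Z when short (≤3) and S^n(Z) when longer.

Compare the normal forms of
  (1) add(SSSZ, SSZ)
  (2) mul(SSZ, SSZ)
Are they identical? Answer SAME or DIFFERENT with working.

Term A:
  start: add(SSSZ, SSZ)
  [1] S(add(SSZ, SSZ))
  [2] S(S(add(SZ, SSZ)))
  [3] S(S(S(add(Z, SSZ))))
  [4] S^5(Z)

Term B:
  start: mul(SSZ, SSZ)
  [1] add(SSZ, mul(SZ, SSZ))
  [2] S(add(SZ, mul(SZ, SSZ)))
  [3] S(S(add(Z, mul(SZ, SSZ))))
  [4] S(S(mul(SZ, SSZ)))
  [5] S(S(add(SSZ, mul(Z, SSZ))))
  [6] S(S(S(add(SZ, mul(Z, SSZ)))))
  [7] S(S(S(S(add(Z, mul(Z, SSZ))))))
  [8] S(S(S(S(mul(Z, SSZ)))))
  [9] S^4(Z)

Answer: DIFFERENT — A ⇓ S^5(Z), B ⇓ S^4(Z)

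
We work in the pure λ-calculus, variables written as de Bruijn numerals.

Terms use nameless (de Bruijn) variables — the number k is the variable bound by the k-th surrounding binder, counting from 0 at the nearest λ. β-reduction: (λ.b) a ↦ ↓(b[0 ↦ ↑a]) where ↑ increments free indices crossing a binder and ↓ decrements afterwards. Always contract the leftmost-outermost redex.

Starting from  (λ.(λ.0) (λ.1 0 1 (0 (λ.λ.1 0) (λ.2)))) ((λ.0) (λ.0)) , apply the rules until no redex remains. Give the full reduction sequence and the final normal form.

  start: (λ.(λ.0) (λ.1 0 1 (0 (λ.λ.1 0) (λ.2)))) ((λ.0) (λ.0))
  →1  (λ.0) (λ.(λ.0) (λ.0) 0 ((λ.0) (λ.0)) (0 (λ.λ.1 0) (λ.(λ.0) (λ.0))))
  →2  λ.(λ.0) (λ.0) 0 ((λ.0) (λ.0)) (0 (λ.λ.1 0) (λ.(λ.0) (λ.0)))
  →3  λ.(λ.0) 0 ((λ.0) (λ.0)) (0 (λ.λ.1 0) (λ.(λ.0) (λ.0)))
  →4  λ.0 ((λ.0) (λ.0)) (0 (λ.λ.1 0) (λ.(λ.0) (λ.0)))
  →5  λ.0 (λ.0) (0 (λ.λ.1 0) (λ.(λ.0) (λ.0)))
  →6  λ.0 (λ.0) (0 (λ.λ.1 0) (λ.λ.0))

Answer: normal form = λ.0 (λ.0) (0 (λ.λ.1 0) (λ.λ.0))  (in 6 steps)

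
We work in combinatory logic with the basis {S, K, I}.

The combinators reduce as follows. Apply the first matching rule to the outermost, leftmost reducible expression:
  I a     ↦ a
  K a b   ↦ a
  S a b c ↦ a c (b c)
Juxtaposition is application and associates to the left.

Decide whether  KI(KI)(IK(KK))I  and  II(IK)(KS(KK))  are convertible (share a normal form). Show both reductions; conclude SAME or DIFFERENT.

Term A:
  start: KI(KI)(IK(KK))I
  [1] I(IK(KK))I
  [2] IK(KK)I
  [3] K(KK)I
  [4] KK

Term B:
  start: II(IK)(KS(KK))
  [1] I(IK)(KS(KK))
  [2] IK(KS(KK))
  [3] K(KS(KK))
  [4] KS

Answer: DIFFERENT — A ⇓ KK, B ⇓ KS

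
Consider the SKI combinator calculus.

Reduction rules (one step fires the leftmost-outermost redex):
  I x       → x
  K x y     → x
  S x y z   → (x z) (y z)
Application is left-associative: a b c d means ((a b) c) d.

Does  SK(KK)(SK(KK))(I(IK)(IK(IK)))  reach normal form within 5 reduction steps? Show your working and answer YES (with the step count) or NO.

  start: SK(KK)(SK(KK))(I(IK)(IK(IK)))
  step 1: K(SK(KK))(KK(SK(KK)))(I(IK)(IK(IK)))
  step 2: SK(KK)(I(IK)(IK(IK)))
  step 3: K(I(IK)(IK(IK)))(KK(I(IK)(IK(IK))))
  step 4: I(IK)(IK(IK))
  step 5: IK(IK(IK))

Answer: NO — after 5 steps the term is IK(IK(IK)), not yet normal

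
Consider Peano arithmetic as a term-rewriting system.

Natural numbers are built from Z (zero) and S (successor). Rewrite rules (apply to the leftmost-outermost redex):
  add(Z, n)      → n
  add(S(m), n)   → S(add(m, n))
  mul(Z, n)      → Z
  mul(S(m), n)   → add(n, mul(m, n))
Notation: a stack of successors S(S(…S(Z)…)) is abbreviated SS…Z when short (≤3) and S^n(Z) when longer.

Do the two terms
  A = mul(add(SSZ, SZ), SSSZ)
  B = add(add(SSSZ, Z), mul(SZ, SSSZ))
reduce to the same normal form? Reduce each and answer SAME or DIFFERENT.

Term A:
  start: mul(add(SSZ, SZ), SSSZ)
  →1  mul(S(add(SZ, SZ)), SSSZ)
  →2  add(SSSZ, mul(add(SZ, SZ), SSSZ))
  →3  S(add(SSZ, mul(add(SZ, SZ), SSSZ)))
  →4  S(S(add(SZ, mul(add(SZ, SZ), SSSZ))))
  →5  S(S(S(add(Z, mul(add(SZ, SZ), SSSZ)))))
  →6  S(S(S(mul(add(SZ, SZ), SSSZ))))
  →7  S(S(S(mul(S(add(Z, SZ)), SSSZ))))
  →8  S(S(S(add(SSSZ, mul(add(Z, SZ), SSSZ)))))
  →9  S(S(S(S(add(SSZ, mul(add(Z, SZ), SSSZ))))))
  →10  S(S(S(S(S(add(SZ, mul(add(Z, SZ), SSSZ)))))))
  →11  S(S(S(S(S(S(add(Z, mul(add(Z, SZ), SSSZ))))))))
  →12  S(S(S(S(S(S(mul(add(Z, SZ), SSSZ)))))))
  →13  S(S(S(S(S(S(mul(SZ, SSSZ)))))))
  →14  S(S(S(S(S(S(add(SSSZ, mul(Z, SSSZ))))))))
  →15  S(S(S(S(S(S(S(add(SSZ, mul(Z, SSSZ)))))))))
  →16  S(S(S(S(S(S(S(S(add(SZ, mul(Z, SSSZ))))))))))
  →17  S(S(S(S(S(S(S(S(S(add(Z, mul(Z, SSSZ)))))))))))
  →18  S(S(S(S(S(S(S(S(S(mul(Z, SSSZ))))))))))
  →19  S^9(Z)

Term B:
  start: add(add(SSSZ, Z), mul(SZ, SSSZ))
  →1  add(S(add(SSZ, Z)), mul(SZ, SSSZ))
  →2  S(add(add(SSZ, Z), mul(SZ, SSSZ)))
  →3  S(add(S(add(SZ, Z)), mul(SZ, SSSZ)))
  →4  S(S(add(add(SZ, Z), mul(SZ, SSSZ))))
  →5  S(S(add(S(add(Z, Z)), mul(SZ, SSSZ))))
  →6  S(S(S(add(add(Z, Z), mul(SZ, SSSZ)))))
  →7  S(S(S(add(Z, mul(SZ, SSSZ)))))
  →8  S(S(S(mul(SZ, SSSZ))))
  →9  S(S(S(add(SSSZ, mul(Z, SSSZ)))))
  →10  S(S(S(S(add(SSZ, mul(Z, SSSZ))))))
  →11  S(S(S(S(S(add(SZ, mul(Z, SSSZ)))))))
  →12  S(S(S(S(S(S(add(Z, mul(Z, SSSZ))))))))
  →13  S(S(S(S(S(S(mul(Z, SSSZ)))))))
  →14  S^6(Z)

Answer: DIFFERENT — A ⇓ S^9(Z), B ⇓ S^6(Z)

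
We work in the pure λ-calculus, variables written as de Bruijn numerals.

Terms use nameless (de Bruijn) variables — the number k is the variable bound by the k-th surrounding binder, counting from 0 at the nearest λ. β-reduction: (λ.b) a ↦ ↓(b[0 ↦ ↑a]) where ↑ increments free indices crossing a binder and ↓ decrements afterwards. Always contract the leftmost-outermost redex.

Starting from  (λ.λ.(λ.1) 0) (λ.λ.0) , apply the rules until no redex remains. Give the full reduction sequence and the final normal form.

Answer: normal form = λ.0  (in 2 steps)

Reduction:
  start: (λ.λ.(λ.1) 0) (λ.λ.0)
  [1] λ.(λ.1) 0
  [2] λ.0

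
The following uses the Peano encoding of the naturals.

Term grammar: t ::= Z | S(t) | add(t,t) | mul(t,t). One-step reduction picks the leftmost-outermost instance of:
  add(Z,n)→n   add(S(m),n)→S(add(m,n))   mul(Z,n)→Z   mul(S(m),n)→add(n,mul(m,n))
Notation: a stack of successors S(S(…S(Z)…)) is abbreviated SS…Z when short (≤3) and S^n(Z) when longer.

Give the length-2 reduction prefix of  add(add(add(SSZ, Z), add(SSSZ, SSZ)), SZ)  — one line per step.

  start: add(add(add(SSZ, Z), add(SSSZ, SSZ)), SZ)
  →1  add(add(S(add(SZ, Z)), add(SSSZ, SSZ)), SZ)
  →2  add(S(add(add(SZ, Z), add(SSSZ, SSZ))), SZ)

Answer: after 2 steps: add(S(add(add(SZ, Z), add(SSSZ, SSZ))), SZ)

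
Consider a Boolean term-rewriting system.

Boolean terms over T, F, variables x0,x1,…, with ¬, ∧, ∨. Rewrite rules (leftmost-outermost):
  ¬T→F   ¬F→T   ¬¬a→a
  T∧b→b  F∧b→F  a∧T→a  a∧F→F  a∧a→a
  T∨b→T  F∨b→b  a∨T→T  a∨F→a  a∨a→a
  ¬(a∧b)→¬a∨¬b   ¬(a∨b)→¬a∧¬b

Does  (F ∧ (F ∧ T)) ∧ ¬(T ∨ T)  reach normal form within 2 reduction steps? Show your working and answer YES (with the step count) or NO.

Answer: YES — reaches normal form F in 2 ≤ 2 steps

Derivation:
  start: (F ∧ (F ∧ T)) ∧ ¬(T ∨ T)
  →1  F ∧ ¬(T ∨ T)
  →2  F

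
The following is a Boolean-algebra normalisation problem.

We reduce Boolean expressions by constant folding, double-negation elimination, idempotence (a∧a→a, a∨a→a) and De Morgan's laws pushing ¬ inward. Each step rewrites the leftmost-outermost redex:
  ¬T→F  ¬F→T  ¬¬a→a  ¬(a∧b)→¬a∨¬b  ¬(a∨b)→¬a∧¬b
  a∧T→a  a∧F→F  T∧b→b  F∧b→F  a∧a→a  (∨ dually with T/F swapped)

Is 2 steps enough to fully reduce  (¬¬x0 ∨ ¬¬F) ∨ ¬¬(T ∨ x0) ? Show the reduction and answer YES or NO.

Answer: NO — after 2 steps the term is (x0 ∨ F) ∨ ¬¬(T ∨ x0), not yet normal

Reduction:
  start: (¬¬x0 ∨ ¬¬F) ∨ ¬¬(T ∨ x0)
  step 1: (x0 ∨ ¬¬F) ∨ ¬¬(T ∨ x0)
  step 2: (x0 ∨ F) ∨ ¬¬(T ∨ x0)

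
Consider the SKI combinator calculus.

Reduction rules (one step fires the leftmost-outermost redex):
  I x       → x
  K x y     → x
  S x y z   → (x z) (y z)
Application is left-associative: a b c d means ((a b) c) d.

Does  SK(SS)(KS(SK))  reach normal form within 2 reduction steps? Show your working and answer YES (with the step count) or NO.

Answer: NO — after 2 steps the term is KS(SK), not yet normal

Reduction:
  start: SK(SS)(KS(SK))
  [1] K(KS(SK))(SS(KS(SK)))
  [2] KS(SK)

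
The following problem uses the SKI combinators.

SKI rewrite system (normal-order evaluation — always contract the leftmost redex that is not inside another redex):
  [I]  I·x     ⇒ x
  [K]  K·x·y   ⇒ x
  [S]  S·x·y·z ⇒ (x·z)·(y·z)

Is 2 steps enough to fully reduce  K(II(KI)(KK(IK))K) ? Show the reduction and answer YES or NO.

Answer: NO — after 2 steps the term is K(KI(KK(IK))K), not yet normal

Derivation:
  start: K(II(KI)(KK(IK))K)
  →1  K(I(KI)(KK(IK))K)
  →2  K(KI(KK(IK))K)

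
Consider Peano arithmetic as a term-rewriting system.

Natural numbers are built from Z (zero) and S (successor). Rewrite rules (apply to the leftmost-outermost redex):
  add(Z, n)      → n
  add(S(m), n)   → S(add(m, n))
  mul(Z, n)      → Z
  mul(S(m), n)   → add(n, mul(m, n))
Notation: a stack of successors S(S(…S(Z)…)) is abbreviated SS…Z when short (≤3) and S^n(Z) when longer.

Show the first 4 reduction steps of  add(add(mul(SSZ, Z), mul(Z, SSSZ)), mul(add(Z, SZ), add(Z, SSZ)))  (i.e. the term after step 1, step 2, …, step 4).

Answer: after 4 steps: add(add(mul(Z, Z), mul(Z, SSSZ)), mul(add(Z, SZ), add(Z, SSZ)))

Derivation:
  start: add(add(mul(SSZ, Z), mul(Z, SSSZ)), mul(add(Z, SZ), add(Z, SSZ)))
  →1  add(add(add(Z, mul(SZ, Z)), mul(Z, SSSZ)), mul(add(Z, SZ), add(Z, SSZ)))
  →2  add(add(mul(SZ, Z), mul(Z, SSSZ)), mul(add(Z, SZ), add(Z, SSZ)))
  →3  add(add(add(Z, mul(Z, Z)), mul(Z, SSSZ)), mul(add(Z, SZ), add(Z, SSZ)))
  →4  add(add(mul(Z, Z), mul(Z, SSSZ)), mul(add(Z, SZ), add(Z, SSZ)))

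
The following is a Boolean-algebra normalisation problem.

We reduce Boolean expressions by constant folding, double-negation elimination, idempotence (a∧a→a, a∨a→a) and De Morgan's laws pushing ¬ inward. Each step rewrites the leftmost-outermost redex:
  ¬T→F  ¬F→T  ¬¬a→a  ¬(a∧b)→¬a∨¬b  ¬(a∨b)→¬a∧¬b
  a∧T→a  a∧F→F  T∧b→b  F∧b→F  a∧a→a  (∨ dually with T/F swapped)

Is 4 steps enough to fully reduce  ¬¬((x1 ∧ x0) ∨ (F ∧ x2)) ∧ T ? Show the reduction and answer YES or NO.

Answer: YES — reaches normal form x1 ∧ x0 in 4 ≤ 4 steps

Reduction:
  start: ¬¬((x1 ∧ x0) ∨ (F ∧ x2)) ∧ T
  →1  ¬¬((x1 ∧ x0) ∨ (F ∧ x2))
  →2  (x1 ∧ x0) ∨ (F ∧ x2)
  →3  (x1 ∧ x0) ∨ F
  →4  x1 ∧ x0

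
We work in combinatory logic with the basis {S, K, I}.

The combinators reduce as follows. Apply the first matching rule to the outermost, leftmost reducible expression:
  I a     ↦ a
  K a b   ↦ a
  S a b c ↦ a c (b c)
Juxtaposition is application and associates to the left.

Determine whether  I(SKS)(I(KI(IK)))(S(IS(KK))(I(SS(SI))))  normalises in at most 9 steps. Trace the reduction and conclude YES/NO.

  start: I(SKS)(I(KI(IK)))(S(IS(KK))(I(SS(SI))))
  [1] SKS(I(KI(IK)))(S(IS(KK))(I(SS(SI))))
  [2] K(I(KI(IK)))(S(I(KI(IK))))(S(IS(KK))(I(SS(SI))))
  [3] I(KI(IK))(S(IS(KK))(I(SS(SI))))
  [4] KI(IK)(S(IS(KK))(I(SS(SI))))
  [5] I(S(IS(KK))(I(SS(SI))))
  [6] S(IS(KK))(I(SS(SI)))
  [7] S(S(KK))(I(SS(SI)))
  [8] S(S(KK))(SS(SI))

Answer: YES — reaches normal form S(S(KK))(SS(SI)) in 8 ≤ 9 steps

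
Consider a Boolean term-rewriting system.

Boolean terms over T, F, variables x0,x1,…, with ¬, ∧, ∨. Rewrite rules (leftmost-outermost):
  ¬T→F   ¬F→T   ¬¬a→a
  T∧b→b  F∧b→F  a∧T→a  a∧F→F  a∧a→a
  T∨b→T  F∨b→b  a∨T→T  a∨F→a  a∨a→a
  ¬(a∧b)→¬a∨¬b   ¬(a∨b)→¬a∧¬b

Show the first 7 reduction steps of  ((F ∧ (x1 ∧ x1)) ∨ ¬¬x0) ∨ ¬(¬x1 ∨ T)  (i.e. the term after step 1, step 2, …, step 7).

  start: ((F ∧ (x1 ∧ x1)) ∨ ¬¬x0) ∨ ¬(¬x1 ∨ T)
  [1] (F ∨ ¬¬x0) ∨ ¬(¬x1 ∨ T)
  [2] ¬¬x0 ∨ ¬(¬x1 ∨ T)
  [3] x0 ∨ ¬(¬x1 ∨ T)
  [4] x0 ∨ (¬¬x1 ∧ ¬T)
  [5] x0 ∨ (x1 ∧ ¬T)
  [6] x0 ∨ (x1 ∧ F)
  [7] x0 ∨ F

Answer: after 7 steps: x0 ∨ F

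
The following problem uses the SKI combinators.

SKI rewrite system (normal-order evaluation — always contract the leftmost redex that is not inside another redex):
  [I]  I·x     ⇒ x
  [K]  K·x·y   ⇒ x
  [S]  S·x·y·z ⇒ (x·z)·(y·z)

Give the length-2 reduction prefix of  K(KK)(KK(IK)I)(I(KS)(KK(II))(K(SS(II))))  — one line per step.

Answer: after 2 steps: K

Derivation:
  start: K(KK)(KK(IK)I)(I(KS)(KK(II))(K(SS(II))))
  →1  KK(I(KS)(KK(II))(K(SS(II))))
  →2  K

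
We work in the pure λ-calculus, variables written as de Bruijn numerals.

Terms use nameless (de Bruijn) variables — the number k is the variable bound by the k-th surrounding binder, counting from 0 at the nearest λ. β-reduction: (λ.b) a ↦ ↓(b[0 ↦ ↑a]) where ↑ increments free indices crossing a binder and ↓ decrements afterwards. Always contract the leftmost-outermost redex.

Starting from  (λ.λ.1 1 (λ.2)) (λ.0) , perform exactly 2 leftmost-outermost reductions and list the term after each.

Answer: after 2 steps: λ.(λ.0) (λ.λ.0)

Reduction:
  start: (λ.λ.1 1 (λ.2)) (λ.0)
  [1] λ.(λ.0) (λ.0) (λ.λ.0)
  [2] λ.(λ.0) (λ.λ.0)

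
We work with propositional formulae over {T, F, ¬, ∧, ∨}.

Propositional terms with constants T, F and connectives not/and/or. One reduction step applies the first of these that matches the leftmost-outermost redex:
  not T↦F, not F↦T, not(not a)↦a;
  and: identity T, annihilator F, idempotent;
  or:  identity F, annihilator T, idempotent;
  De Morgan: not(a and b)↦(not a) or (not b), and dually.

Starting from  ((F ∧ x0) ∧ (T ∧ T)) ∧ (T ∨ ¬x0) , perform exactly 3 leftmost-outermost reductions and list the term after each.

  start: ((F ∧ x0) ∧ (T ∧ T)) ∧ (T ∨ ¬x0)
  [1] (F ∧ (T ∧ T)) ∧ (T ∨ ¬x0)
  [2] F ∧ (T ∨ ¬x0)
  [3] F

Answer: after 3 steps: F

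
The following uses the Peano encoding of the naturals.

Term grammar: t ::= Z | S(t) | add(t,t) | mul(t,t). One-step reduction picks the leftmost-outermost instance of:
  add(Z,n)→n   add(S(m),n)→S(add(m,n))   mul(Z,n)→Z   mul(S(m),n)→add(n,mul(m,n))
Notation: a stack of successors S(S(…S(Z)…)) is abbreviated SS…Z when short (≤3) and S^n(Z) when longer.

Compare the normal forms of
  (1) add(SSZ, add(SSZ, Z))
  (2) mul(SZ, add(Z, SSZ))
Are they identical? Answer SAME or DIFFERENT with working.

Answer: DIFFERENT — A ⇓ S^4(Z), B ⇓ SSZ

Working:
Term A:
  start: add(SSZ, add(SSZ, Z))
  →1  S(add(SZ, add(SSZ, Z)))
  →2  S(S(add(Z, add(SSZ, Z))))
  →3  S(S(add(SSZ, Z)))
  →4  S(S(S(add(SZ, Z))))
  →5  S(S(S(S(add(Z, Z)))))
  →6  S^4(Z)

Term B:
  start: mul(SZ, add(Z, SSZ))
  →1  add(add(Z, SSZ), mul(Z, add(Z, SSZ)))
  →2  add(SSZ, mul(Z, add(Z, SSZ)))
  →3  S(add(SZ, mul(Z, add(Z, SSZ))))
  →4  S(S(add(Z, mul(Z, add(Z, SSZ)))))
  →5  S(S(mul(Z, add(Z, SSZ))))
  →6  SSZ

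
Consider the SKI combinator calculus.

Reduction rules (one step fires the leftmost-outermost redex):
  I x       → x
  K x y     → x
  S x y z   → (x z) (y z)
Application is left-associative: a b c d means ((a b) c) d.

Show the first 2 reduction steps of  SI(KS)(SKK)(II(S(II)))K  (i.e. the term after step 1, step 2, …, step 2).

  start: SI(KS)(SKK)(II(S(II)))K
  [1] I(SKK)(KS(SKK))(II(S(II)))K
  [2] SKK(KS(SKK))(II(S(II)))K

Answer: after 2 steps: SKK(KS(SKK))(II(S(II)))K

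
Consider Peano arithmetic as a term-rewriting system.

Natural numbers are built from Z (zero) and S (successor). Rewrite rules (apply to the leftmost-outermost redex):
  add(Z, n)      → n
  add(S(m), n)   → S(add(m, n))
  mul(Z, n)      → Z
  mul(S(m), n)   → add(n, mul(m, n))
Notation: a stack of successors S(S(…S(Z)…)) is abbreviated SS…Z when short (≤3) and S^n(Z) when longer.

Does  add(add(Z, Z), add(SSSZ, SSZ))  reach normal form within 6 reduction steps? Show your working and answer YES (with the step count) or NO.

Answer: YES — reaches normal form S^5(Z) in 6 ≤ 6 steps

Reduction:
  start: add(add(Z, Z), add(SSSZ, SSZ))
  →1  add(Z, add(SSSZ, SSZ))
  →2  add(SSSZ, SSZ)
  →3  S(add(SSZ, SSZ))
  →4  S(S(add(SZ, SSZ)))
  →5  S(S(S(add(Z, SSZ))))
  →6  S^5(Z)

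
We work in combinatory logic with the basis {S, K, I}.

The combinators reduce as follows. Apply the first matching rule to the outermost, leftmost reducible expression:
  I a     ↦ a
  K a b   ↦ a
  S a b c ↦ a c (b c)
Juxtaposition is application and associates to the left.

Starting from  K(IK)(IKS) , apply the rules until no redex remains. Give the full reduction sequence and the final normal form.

Answer: normal form = K  (in 2 steps)

Working:
  start: K(IK)(IKS)
  step 1: IK
  step 2: K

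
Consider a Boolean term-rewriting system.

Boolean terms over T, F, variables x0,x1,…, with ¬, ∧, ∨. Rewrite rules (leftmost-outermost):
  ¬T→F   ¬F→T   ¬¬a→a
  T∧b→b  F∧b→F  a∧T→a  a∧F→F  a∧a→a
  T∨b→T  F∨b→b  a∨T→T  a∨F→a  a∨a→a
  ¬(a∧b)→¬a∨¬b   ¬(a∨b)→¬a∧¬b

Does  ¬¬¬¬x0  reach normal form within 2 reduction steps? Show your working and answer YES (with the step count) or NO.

  start: ¬¬¬¬x0
  →1  ¬¬x0
  →2  x0

Answer: YES — reaches normal form x0 in 2 ≤ 2 steps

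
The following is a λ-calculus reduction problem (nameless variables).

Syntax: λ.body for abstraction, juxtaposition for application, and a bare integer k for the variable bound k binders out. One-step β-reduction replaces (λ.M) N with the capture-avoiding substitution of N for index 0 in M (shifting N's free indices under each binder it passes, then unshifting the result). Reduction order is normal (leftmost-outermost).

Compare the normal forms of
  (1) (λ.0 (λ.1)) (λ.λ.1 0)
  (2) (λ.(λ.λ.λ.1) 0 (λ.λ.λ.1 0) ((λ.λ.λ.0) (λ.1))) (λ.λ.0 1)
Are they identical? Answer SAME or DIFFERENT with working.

Answer: SAME — A ⇓ λ.λ.λ.1 0, B ⇓ λ.λ.λ.1 0

Working:
Term A:
  start: (λ.0 (λ.1)) (λ.λ.1 0)
  step 1: (λ.λ.1 0) (λ.λ.λ.1 0)
  step 2: λ.(λ.λ.λ.1 0) 0
  step 3: λ.λ.λ.1 0

Term B:
  start: (λ.(λ.λ.λ.1) 0 (λ.λ.λ.1 0) ((λ.λ.λ.0) (λ.1))) (λ.λ.0 1)
  step 1: (λ.λ.λ.1) (λ.λ.0 1) (λ.λ.λ.1 0) ((λ.λ.λ.0) (λ.λ.λ.0 1))
  step 2: (λ.λ.1) (λ.λ.λ.1 0) ((λ.λ.λ.0) (λ.λ.λ.0 1))
  step 3: (λ.λ.λ.λ.1 0) ((λ.λ.λ.0) (λ.λ.λ.0 1))
  step 4: λ.λ.λ.1 0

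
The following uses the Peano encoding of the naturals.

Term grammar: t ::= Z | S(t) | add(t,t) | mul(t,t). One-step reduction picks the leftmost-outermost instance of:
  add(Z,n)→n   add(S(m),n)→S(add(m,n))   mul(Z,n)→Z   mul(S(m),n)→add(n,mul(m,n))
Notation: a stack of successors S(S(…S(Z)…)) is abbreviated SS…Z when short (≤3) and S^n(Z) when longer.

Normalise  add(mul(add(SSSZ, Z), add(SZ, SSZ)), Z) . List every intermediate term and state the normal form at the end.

Answer: normal form = S^9(Z)  (in 36 steps)

Working:
  start: add(mul(add(SSSZ, Z), add(SZ, SSZ)), Z)
  step 1: add(mul(S(add(SSZ, Z)), add(SZ, SSZ)), Z)
  step 2: add(add(add(SZ, SSZ), mul(add(SSZ, Z), add(SZ, SSZ))), Z)
  step 3: add(add(S(add(Z, SSZ)), mul(add(SSZ, Z), add(SZ, SSZ))), Z)
  step 4: add(S(add(add(Z, SSZ), mul(add(SSZ, Z), add(SZ, SSZ)))), Z)
  step 5: S(add(add(add(Z, SSZ), mul(add(SSZ, Z), add(SZ, SSZ))), Z))
  step 6: S(add(add(SSZ, mul(add(SSZ, Z), add(SZ, SSZ))), Z))
  step 7: S(add(S(add(SZ, mul(add(SSZ, Z), add(SZ, SSZ)))), Z))
  step 8: S(S(add(add(SZ, mul(add(SSZ, Z), add(SZ, SSZ))), Z)))
  step 9: S(S(add(S(add(Z, mul(add(SSZ, Z), add(SZ, SSZ)))), Z)))
  step 10: S(S(S(add(add(Z, mul(add(SSZ, Z), add(SZ, SSZ))), Z))))
  step 11: S(S(S(add(mul(add(SSZ, Z), add(SZ, SSZ)), Z))))
  step 12: S(S(S(add(mul(S(add(SZ, Z)), add(SZ, SSZ)), Z))))
  step 13: S(S(S(add(add(add(SZ, SSZ), mul(add(SZ, Z), add(SZ, SSZ))), Z))))
  step 14: S(S(S(add(add(S(add(Z, SSZ)), mul(add(SZ, Z), add(SZ, SSZ))), Z))))
  step 15: S(S(S(add(S(add(add(Z, SSZ), mul(add(SZ, Z), add(SZ, SSZ)))), Z))))
  step 16: S(S(S(S(add(add(add(Z, SSZ), mul(add(SZ, Z), add(SZ, SSZ))), Z)))))
  step 17: S(S(S(S(add(add(SSZ, mul(add(SZ, Z), add(SZ, SSZ))), Z)))))
  step 18: S(S(S(S(add(S(add(SZ, mul(add(SZ, Z), add(SZ, SSZ)))), Z)))))
  step 19: S(S(S(S(S(add(add(SZ, mul(add(SZ, Z), add(SZ, SSZ))), Z))))))
  step 20: S(S(S(S(S(add(S(add(Z, mul(add(SZ, Z), add(SZ, SSZ)))), Z))))))
  step 21: S(S(S(S(S(S(add(add(Z, mul(add(SZ, Z), add(SZ, SSZ))), Z)))))))
  step 22: S(S(S(S(S(S(add(mul(add(SZ, Z), add(SZ, SSZ)), Z)))))))
  step 23: S(S(S(S(S(S(add(mul(S(add(Z, Z)), add(SZ, SSZ)), Z)))))))
  step 24: S(S(S(S(S(S(add(add(add(SZ, SSZ), mul(add(Z, Z), add(SZ, SSZ))), Z)))))))
  step 25: S(S(S(S(S(S(add(add(S(add(Z, SSZ)), mul(add(Z, Z), add(SZ, SSZ))), Z)))))))
  step 26: S(S(S(S(S(S(add(S(add(add(Z, SSZ), mul(add(Z, Z), add(SZ, SSZ)))), Z)))))))
  step 27: S(S(S(S(S(S(S(add(add(add(Z, SSZ), mul(add(Z, Z), add(SZ, SSZ))), Z))))))))
  step 28: S(S(S(S(S(S(S(add(add(SSZ, mul(add(Z, Z), add(SZ, SSZ))), Z))))))))
  step 29: S(S(S(S(S(S(S(add(S(add(SZ, mul(add(Z, Z), add(SZ, SSZ)))), Z))))))))
  step 30: S(S(S(S(S(S(S(S(add(add(SZ, mul(add(Z, Z), add(SZ, SSZ))), Z)))))))))
  step 31: S(S(S(S(S(S(S(S(add(S(add(Z, mul(add(Z, Z), add(SZ, SSZ)))), Z)))))))))
  step 32: S(S(S(S(S(S(S(S(S(add(add(Z, mul(add(Z, Z), add(SZ, SSZ))), Z))))))))))
  step 33: S(S(S(S(S(S(S(S(S(add(mul(add(Z, Z), add(SZ, SSZ)), Z))))))))))
  step 34: S(S(S(S(S(S(S(S(S(add(mul(Z, add(SZ, SSZ)), Z))))))))))
  step 35: S(S(S(S(S(S(S(S(S(add(Z, Z))))))))))
  step 36: S^9(Z)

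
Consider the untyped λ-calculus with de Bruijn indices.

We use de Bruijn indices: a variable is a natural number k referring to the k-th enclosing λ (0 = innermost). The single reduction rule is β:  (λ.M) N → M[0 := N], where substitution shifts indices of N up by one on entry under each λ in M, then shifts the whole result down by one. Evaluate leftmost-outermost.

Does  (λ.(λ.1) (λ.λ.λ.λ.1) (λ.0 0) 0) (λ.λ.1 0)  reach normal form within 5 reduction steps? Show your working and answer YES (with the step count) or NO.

Answer: NO — after 5 steps the term is (λ.λ.1 0) (λ.λ.1 0), not yet normal

Reduction:
  start: (λ.(λ.1) (λ.λ.λ.λ.1) (λ.0 0) 0) (λ.λ.1 0)
  →1  (λ.λ.λ.1 0) (λ.λ.λ.λ.1) (λ.0 0) (λ.λ.1 0)
  →2  (λ.λ.1 0) (λ.0 0) (λ.λ.1 0)
  →3  (λ.(λ.0 0) 0) (λ.λ.1 0)
  →4  (λ.0 0) (λ.λ.1 0)
  →5  (λ.λ.1 0) (λ.λ.1 0)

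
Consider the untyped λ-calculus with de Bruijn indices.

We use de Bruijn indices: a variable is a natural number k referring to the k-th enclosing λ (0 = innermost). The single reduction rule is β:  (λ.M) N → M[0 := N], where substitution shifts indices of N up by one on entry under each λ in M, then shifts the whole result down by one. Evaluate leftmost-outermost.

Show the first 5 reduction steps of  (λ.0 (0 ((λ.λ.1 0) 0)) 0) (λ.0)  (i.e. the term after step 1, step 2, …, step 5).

  start: (λ.0 (0 ((λ.λ.1 0) 0)) 0) (λ.0)
  [1] (λ.0) ((λ.0) ((λ.λ.1 0) (λ.0))) (λ.0)
  [2] (λ.0) ((λ.λ.1 0) (λ.0)) (λ.0)
  [3] (λ.λ.1 0) (λ.0) (λ.0)
  [4] (λ.(λ.0) 0) (λ.0)
  [5] (λ.0) (λ.0)

Answer: after 5 steps: (λ.0) (λ.0)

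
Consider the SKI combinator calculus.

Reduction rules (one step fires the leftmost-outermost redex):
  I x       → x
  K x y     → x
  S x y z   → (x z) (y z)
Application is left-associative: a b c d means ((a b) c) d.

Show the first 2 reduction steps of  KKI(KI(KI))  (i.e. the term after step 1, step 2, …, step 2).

Answer: after 2 steps: KI

Working:
  start: KKI(KI(KI))
  →1  K(KI(KI))
  →2  KI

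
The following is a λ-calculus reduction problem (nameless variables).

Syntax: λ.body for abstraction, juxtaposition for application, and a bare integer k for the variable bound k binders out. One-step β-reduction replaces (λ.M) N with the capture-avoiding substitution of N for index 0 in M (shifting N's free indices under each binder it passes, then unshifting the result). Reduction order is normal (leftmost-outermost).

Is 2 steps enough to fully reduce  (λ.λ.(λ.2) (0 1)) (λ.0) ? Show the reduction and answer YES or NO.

Answer: YES — reaches normal form λ.λ.0 in 2 ≤ 2 steps

Derivation:
  start: (λ.λ.(λ.2) (0 1)) (λ.0)
  step 1: λ.(λ.λ.0) (0 (λ.0))
  step 2: λ.λ.0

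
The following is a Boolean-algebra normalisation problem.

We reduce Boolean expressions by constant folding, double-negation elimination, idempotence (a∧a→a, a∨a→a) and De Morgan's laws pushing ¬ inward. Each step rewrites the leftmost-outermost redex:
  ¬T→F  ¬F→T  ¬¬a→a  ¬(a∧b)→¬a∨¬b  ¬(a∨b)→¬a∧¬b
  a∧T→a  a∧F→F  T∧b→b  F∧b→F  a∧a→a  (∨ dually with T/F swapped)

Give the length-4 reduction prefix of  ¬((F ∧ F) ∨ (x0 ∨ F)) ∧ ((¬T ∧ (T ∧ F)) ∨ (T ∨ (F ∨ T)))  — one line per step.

Answer: after 4 steps: (T ∧ ¬(x0 ∨ F)) ∧ ((¬T ∧ (T ∧ F)) ∨ (T ∨ (F ∨ T)))

Working:
  start: ¬((F ∧ F) ∨ (x0 ∨ F)) ∧ ((¬T ∧ (T ∧ F)) ∨ (T ∨ (F ∨ T)))
  →1  (¬(F ∧ F) ∧ ¬(x0 ∨ F)) ∧ ((¬T ∧ (T ∧ F)) ∨ (T ∨ (F ∨ T)))
  →2  ((¬F ∨ ¬F) ∧ ¬(x0 ∨ F)) ∧ ((¬T ∧ (T ∧ F)) ∨ (T ∨ (F ∨ T)))
  →3  (¬F ∧ ¬(x0 ∨ F)) ∧ ((¬T ∧ (T ∧ F)) ∨ (T ∨ (F ∨ T)))
  →4  (T ∧ ¬(x0 ∨ F)) ∧ ((¬T ∧ (T ∧ F)) ∨ (T ∨ (F ∨ T)))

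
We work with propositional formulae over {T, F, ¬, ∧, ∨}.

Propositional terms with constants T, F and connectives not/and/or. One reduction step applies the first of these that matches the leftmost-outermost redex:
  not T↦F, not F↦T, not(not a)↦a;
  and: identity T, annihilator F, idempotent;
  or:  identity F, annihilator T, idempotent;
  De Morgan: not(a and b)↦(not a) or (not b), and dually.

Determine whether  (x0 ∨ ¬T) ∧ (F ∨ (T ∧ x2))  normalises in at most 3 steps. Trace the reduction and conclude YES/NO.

  start: (x0 ∨ ¬T) ∧ (F ∨ (T ∧ x2))
  [1] (x0 ∨ F) ∧ (F ∨ (T ∧ x2))
  [2] x0 ∧ (F ∨ (T ∧ x2))
  [3] x0 ∧ (T ∧ x2)

Answer: NO — after 3 steps the term is x0 ∧ (T ∧ x2), not yet normal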